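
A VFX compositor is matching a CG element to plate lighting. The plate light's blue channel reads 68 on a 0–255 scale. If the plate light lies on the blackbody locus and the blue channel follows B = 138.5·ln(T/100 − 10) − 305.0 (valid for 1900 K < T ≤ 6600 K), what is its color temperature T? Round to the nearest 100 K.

2500 K

ln(t − 10) = (68 + 305.0) / 138.5 = 2.6931.
t − 10 = e^2.6931 = 14.778, so t = 24.778.
T = 100·t = 2478 K → 2500 K to the nearest 100 K.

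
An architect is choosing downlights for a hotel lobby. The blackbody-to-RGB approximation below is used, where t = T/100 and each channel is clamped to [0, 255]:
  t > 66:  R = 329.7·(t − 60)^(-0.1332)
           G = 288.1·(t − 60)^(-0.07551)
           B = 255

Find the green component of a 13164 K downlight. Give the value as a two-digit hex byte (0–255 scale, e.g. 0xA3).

t = 13164/100 = 131.64; the t > 66 branch applies.
G = 288.1·(131.64 − 60)^(-0.07551) = 288.1·71.64^(-0.07551) = 288.1·0.72430 = 208.670.
Rounded: 209; in hex, 0xD1.

0xD1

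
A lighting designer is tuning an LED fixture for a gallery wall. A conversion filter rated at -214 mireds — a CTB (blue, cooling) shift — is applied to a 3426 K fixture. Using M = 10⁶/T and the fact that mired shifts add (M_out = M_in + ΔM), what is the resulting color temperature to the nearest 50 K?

M_in = 10⁶/3426 = 291.89 mireds.
M_out = 291.89 + (-214) = 77.89 mireds.
T_out = 10⁶/77.89 = 12839.3 K → 12850 K.

12850 K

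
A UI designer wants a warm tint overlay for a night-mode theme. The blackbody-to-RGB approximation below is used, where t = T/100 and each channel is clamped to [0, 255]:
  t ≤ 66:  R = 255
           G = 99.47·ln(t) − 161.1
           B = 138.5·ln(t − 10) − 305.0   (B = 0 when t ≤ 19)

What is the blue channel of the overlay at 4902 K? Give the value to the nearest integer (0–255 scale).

t = 4902/100 = 49.02; the t ≤ 66 branch applies.
B = 138.5·ln(49.02 − 10) − 305.0 = 138.5·ln 39.02 − 305.0 = 138.5·3.6641 − 305.0 = 202.474.
Rounded: 202.

202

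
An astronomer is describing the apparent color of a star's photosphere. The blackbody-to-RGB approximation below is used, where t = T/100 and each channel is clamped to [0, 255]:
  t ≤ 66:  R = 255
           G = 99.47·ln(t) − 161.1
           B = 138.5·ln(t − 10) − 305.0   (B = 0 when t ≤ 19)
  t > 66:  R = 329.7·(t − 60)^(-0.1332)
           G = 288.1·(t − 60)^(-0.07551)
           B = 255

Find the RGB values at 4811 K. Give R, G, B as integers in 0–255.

R=255, G=224, B=199

t = 4811/100 = 48.11; the t ≤ 66 branch applies.
R = 255 by definition for t ≤ 66.
G = 99.47·ln 48.11 − 161.1 = 99.47·3.8735 − 161.1 = 224.196.
B = 138.5·ln(48.11 − 10) − 305.0 = 138.5·ln 38.11 − 305.0 = 138.5·3.6405 − 305.0 = 199.206.
Rounded: (255, 224, 199).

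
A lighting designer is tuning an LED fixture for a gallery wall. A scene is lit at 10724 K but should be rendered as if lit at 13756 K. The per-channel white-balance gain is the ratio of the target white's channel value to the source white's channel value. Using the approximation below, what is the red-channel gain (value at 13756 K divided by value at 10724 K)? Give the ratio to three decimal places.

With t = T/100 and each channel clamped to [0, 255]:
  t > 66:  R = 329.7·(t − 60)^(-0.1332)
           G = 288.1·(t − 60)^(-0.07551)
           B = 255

0.936

At 10724 K (t = 107.24):
  R = 329.7·(107.24 − 60)^(-0.1332) = 329.7·47.24^(-0.1332) = 329.7·0.59839 = 197.288.
At 13756 K (t = 137.56):
  R = 329.7·(137.56 − 60)^(-0.1332) = 329.7·77.56^(-0.1332) = 329.7·0.56014 = 184.680.
Gain = 184.680 / 197.288 = 0.9361 → 0.936.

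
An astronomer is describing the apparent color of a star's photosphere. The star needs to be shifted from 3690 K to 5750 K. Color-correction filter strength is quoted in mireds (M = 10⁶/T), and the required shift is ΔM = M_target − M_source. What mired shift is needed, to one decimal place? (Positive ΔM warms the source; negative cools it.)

-97.1 mireds

M_source = 10⁶/3690 = 271.003; M_target = 10⁶/5750 = 173.913.
ΔM = 173.913 − 271.003 = -97.090 → -97.1 mireds, a cooling shift.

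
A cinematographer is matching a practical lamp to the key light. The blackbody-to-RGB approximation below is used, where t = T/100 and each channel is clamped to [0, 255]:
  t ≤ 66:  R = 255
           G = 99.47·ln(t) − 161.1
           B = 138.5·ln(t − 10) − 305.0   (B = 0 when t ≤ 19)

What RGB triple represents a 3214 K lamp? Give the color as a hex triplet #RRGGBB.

#FFB87C

t = 3214/100 = 32.14; the t ≤ 66 branch applies.
R = 255 by definition for t ≤ 66.
G = 99.47·ln 32.14 − 161.1 = 99.47·3.4701 − 161.1 = 184.071.
B = 138.5·ln(32.14 − 10) − 305.0 = 138.5·ln 22.14 − 305.0 = 138.5·3.0974 − 305.0 = 123.988.
Rounded: (255, 184, 124).
In hex: #FFB87C.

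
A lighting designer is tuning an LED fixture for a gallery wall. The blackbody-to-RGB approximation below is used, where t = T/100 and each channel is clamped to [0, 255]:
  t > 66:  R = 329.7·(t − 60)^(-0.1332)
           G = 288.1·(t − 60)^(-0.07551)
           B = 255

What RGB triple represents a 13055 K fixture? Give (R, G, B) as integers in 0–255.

(187, 209, 255)

t = 13055/100 = 130.55; the t > 66 branch applies.
R = 329.7·(130.55 − 60)^(-0.1332) = 329.7·70.55^(-0.1332) = 329.7·0.56726 = 187.025.
G = 288.1·(130.55 − 60)^(-0.07551) = 288.1·70.55^(-0.07551) = 288.1·0.72514 = 208.912.
B = 255 by definition for t > 66.
Rounded: (187, 209, 255).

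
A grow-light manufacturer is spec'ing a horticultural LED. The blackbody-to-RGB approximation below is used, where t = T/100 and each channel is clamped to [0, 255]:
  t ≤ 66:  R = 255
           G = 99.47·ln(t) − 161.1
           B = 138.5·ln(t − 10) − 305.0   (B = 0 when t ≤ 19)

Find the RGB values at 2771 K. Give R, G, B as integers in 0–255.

t = 2771/100 = 27.71; the t ≤ 66 branch applies.
R = 255 by definition for t ≤ 66.
G = 99.47·ln 27.71 − 161.1 = 99.47·3.3218 − 161.1 = 169.319.
B = 138.5·ln(27.71 − 10) − 305.0 = 138.5·ln 17.71 − 305.0 = 138.5·2.8741 − 305.0 = 93.067.
Rounded: (255, 169, 93).

R=255, G=169, B=93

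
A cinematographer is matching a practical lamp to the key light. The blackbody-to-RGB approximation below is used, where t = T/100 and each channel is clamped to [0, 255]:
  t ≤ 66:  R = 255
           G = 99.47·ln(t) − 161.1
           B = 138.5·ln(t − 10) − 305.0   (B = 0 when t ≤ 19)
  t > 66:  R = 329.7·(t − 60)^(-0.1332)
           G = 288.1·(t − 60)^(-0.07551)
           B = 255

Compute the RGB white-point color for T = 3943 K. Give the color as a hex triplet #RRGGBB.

t = 3943/100 = 39.43; the t ≤ 66 branch applies.
R = 255 by definition for t ≤ 66.
G = 99.47·ln 39.43 − 161.1 = 99.47·3.6745 − 161.1 = 204.405.
B = 138.5·ln(39.43 − 10) − 305.0 = 138.5·ln 29.43 − 305.0 = 138.5·3.3820 − 305.0 = 163.409.
Rounded: (255, 204, 163).
In hex: #FFCCA3.

#FFCCA3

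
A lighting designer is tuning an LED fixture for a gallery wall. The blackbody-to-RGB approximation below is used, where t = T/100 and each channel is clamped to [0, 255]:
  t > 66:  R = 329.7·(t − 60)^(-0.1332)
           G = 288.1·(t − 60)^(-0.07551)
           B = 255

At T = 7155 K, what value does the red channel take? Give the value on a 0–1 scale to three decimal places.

t = 7155/100 = 71.55; the t > 66 branch applies.
R = 329.7·(71.55 − 60)^(-0.1332) = 329.7·11.55^(-0.1332) = 329.7·0.72188 = 238.003.
On a 0–1 scale: 238.003/255 = 0.9333 → 0.933.

0.933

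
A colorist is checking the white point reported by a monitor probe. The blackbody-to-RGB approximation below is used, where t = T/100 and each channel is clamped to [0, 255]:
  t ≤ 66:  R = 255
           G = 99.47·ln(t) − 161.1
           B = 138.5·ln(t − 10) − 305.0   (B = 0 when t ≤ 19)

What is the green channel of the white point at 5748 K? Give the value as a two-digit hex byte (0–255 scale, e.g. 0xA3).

t = 5748/100 = 57.48; the t ≤ 66 branch applies.
G = 99.47·ln 57.48 − 161.1 = 99.47·4.0514 − 161.1 = 241.896.
Rounded: 242; in hex, 0xF2.

0xF2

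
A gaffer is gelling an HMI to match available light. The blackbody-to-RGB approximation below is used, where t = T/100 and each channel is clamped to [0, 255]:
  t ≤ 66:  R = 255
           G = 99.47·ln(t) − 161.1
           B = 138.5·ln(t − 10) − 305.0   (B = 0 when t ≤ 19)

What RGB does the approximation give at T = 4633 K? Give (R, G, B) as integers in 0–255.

t = 4633/100 = 46.33; the t ≤ 66 branch applies.
R = 255 by definition for t ≤ 66.
G = 99.47·ln 46.33 − 161.1 = 99.47·3.8358 − 161.1 = 220.446.
B = 138.5·ln(46.33 − 10) − 305.0 = 138.5·ln 36.33 − 305.0 = 138.5·3.5926 − 305.0 = 192.581.
Rounded: (255, 220, 193).

(255, 220, 193)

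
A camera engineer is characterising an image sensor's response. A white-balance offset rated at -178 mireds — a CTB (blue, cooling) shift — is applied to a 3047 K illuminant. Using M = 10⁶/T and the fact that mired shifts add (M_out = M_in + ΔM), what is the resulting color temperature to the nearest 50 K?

M_in = 10⁶/3047 = 328.19 mireds.
M_out = 328.19 + (-178) = 150.19 mireds.
T_out = 10⁶/150.19 = 6658.2 K → 6650 K.

6650 K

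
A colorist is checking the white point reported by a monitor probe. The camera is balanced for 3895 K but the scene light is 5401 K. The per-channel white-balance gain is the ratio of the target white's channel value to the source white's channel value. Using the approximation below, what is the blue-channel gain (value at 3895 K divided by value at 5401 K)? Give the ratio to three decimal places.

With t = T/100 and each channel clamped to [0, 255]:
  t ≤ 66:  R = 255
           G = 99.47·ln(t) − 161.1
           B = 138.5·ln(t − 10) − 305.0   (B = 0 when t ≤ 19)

At 5401 K (t = 54.01):
  B = 138.5·ln(54.01 − 10) − 305.0 = 138.5·ln 44.01 − 305.0 = 138.5·3.7844 − 305.0 = 219.142.
At 3895 K (t = 38.95):
  B = 138.5·ln(38.95 − 10) − 305.0 = 138.5·ln 28.95 − 305.0 = 138.5·3.3656 − 305.0 = 161.131.
Gain = 161.131 / 219.142 = 0.7353 → 0.735.

0.735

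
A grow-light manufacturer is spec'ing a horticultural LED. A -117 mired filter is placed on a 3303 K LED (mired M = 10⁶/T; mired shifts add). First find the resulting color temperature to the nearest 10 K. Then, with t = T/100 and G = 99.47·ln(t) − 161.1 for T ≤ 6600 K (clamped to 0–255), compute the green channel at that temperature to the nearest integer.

235

M_in = 10⁶/3303 = 302.76; M_out = 302.76 + (-117) = 185.76.
T_out = 10⁶/185.76 = 5383.4 K → 5380 K; t = 53.8.
G = 99.47·ln 53.8 − 161.1 = 99.47·3.9853 − 161.1 = 235.315.
Rounded: 235.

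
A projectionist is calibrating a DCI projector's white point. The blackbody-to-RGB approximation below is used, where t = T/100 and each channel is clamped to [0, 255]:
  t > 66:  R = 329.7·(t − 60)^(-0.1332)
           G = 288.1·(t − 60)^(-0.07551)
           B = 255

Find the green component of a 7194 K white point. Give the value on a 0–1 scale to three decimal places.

0.937

t = 7194/100 = 71.94; the t > 66 branch applies.
G = 288.1·(71.94 − 60)^(-0.07551) = 288.1·11.94^(-0.07551) = 288.1·0.82923 = 238.901.
On a 0–1 scale: 238.901/255 = 0.9369 → 0.937.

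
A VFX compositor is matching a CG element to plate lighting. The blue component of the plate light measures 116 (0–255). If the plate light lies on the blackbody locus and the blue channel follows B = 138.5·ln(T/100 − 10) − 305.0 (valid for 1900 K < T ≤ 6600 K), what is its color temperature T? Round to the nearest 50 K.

ln(t − 10) = (116 + 305.0) / 138.5 = 3.0397.
t − 10 = e^3.0397 = 20.899, so t = 30.899.
T = 100·t = 3090 K → 3100 K to the nearest 50 K.

3100 K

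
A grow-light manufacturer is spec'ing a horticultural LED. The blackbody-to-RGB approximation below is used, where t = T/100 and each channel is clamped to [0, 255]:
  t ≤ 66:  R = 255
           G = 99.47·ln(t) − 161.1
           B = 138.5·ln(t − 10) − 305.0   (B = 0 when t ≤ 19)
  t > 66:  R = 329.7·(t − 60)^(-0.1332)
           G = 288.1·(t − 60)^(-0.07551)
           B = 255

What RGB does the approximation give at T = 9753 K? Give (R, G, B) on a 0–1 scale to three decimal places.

(0.798, 0.859, 1.000)

t = 9753/100 = 97.53; the t > 66 branch applies.
R = 329.7·(97.53 − 60)^(-0.1332) = 329.7·37.53^(-0.1332) = 329.7·0.61701 = 203.428.
G = 288.1·(97.53 − 60)^(-0.07551) = 288.1·37.53^(-0.07551) = 288.1·0.76053 = 219.110.
B = 255 by definition for t > 66.
Dividing each by 255: (0.7978, 0.8593, 1.0000) → (0.798, 0.859, 1.000).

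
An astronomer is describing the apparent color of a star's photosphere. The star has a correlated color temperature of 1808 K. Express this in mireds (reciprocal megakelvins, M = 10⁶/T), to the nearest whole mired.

M = 10⁶ / 1808 = 553.097 → 553 mireds.

553 mireds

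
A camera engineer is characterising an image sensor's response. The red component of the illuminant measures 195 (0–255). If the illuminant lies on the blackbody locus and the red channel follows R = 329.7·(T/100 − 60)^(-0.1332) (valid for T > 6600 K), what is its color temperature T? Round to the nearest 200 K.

11200 K

(t − 60)^(-0.1332) = 195/329.7 = 0.59145.
t − 60 = 0.59145^(1/-0.1332) = 0.59145^(-7.508) = 51.564, so t = 111.564.
T = 100·t = 11156 K → 11200 K to the nearest 200 K.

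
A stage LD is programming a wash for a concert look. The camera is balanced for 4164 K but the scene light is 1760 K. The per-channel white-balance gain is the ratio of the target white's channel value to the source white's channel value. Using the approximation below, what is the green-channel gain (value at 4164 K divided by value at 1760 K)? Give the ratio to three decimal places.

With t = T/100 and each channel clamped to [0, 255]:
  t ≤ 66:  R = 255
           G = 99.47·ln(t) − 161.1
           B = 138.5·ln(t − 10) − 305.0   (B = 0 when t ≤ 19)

1.690

At 1760 K (t = 17.6):
  G = 99.47·ln 17.6 − 161.1 = 99.47·2.8679 − 161.1 = 124.170.
At 4164 K (t = 41.64):
  G = 99.47·ln 41.64 − 161.1 = 99.47·3.7291 − 161.1 = 209.830.
Gain = 209.830 / 124.170 = 1.6899 → 1.690.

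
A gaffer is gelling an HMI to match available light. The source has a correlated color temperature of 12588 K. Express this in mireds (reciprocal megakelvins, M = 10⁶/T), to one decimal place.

M = 10⁶ / 12588 = 79.441 → 79.4 mireds.

79.4 mireds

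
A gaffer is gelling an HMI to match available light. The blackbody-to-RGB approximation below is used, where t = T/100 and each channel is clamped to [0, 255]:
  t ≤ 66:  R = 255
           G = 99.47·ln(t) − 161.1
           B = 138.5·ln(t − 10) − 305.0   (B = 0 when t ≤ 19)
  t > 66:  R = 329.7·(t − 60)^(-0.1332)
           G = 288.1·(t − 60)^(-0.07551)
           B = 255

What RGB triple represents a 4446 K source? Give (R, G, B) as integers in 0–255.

(255, 216, 185)

t = 4446/100 = 44.46; the t ≤ 66 branch applies.
R = 255 by definition for t ≤ 66.
G = 99.47·ln 44.46 − 161.1 = 99.47·3.7946 − 161.1 = 216.348.
B = 138.5·ln(44.46 − 10) − 305.0 = 138.5·ln 34.46 − 305.0 = 138.5·3.5398 − 305.0 = 185.262.
Rounded: (255, 216, 185).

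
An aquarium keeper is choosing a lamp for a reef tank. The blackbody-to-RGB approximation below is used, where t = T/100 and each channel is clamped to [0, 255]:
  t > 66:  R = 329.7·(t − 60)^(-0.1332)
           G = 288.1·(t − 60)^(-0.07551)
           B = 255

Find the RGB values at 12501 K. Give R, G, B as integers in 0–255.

t = 12501/100 = 125.01; the t > 66 branch applies.
R = 329.7·(125.01 − 60)^(-0.1332) = 329.7·65.01^(-0.1332) = 329.7·0.57347 = 189.073.
G = 288.1·(125.01 − 60)^(-0.07551) = 288.1·65.01^(-0.07551) = 288.1·0.72963 = 210.206.
B = 255 by definition for t > 66.
Rounded: (189, 210, 255).

R=189, G=210, B=255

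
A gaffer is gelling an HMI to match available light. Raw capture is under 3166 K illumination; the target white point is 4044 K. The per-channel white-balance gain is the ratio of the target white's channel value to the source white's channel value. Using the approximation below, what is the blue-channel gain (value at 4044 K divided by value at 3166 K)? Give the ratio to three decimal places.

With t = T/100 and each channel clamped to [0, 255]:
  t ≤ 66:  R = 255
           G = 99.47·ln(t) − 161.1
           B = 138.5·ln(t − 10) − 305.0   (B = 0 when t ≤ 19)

At 3166 K (t = 31.66):
  B = 138.5·ln(31.66 − 10) − 305.0 = 138.5·ln 21.66 − 305.0 = 138.5·3.0755 − 305.0 = 120.952.
At 4044 K (t = 40.44):
  B = 138.5·ln(40.44 − 10) − 305.0 = 138.5·ln 30.44 − 305.0 = 138.5·3.4158 − 305.0 = 168.082.
Gain = 168.082 / 120.952 = 1.3897 → 1.390.

1.390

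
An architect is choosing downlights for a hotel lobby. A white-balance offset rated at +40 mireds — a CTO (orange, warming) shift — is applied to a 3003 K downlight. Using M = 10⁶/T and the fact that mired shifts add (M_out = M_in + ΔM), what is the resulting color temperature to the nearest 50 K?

2700 K

M_in = 10⁶/3003 = 333.00 mireds.
M_out = 333.00 + (+40) = 373.00 mireds.
T_out = 10⁶/373.00 = 2681.0 K → 2700 K.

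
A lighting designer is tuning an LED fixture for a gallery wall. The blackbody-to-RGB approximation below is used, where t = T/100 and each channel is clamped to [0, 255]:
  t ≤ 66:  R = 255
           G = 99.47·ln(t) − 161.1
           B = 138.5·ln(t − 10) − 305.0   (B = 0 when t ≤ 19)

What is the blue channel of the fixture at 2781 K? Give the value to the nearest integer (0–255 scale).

t = 2781/100 = 27.81; the t ≤ 66 branch applies.
B = 138.5·ln(27.81 − 10) − 305.0 = 138.5·ln 17.81 − 305.0 = 138.5·2.8798 − 305.0 = 93.847.
Rounded: 94.

94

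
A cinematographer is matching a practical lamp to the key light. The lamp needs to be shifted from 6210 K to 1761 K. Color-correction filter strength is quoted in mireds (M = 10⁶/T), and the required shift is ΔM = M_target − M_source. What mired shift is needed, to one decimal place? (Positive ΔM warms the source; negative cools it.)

+406.8 mireds

M_source = 10⁶/6210 = 161.031; M_target = 10⁶/1761 = 567.859.
ΔM = 567.859 − 161.031 = 406.829 → +406.8 mireds, a warming shift.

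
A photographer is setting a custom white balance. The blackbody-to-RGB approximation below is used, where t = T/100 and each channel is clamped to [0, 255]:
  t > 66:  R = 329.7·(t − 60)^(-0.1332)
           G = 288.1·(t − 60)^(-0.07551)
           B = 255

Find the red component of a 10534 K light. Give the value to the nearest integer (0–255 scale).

t = 10534/100 = 105.34; the t > 66 branch applies.
R = 329.7·(105.34 − 60)^(-0.1332) = 329.7·45.34^(-0.1332) = 329.7·0.60167 = 198.370.
Rounded: 198.

198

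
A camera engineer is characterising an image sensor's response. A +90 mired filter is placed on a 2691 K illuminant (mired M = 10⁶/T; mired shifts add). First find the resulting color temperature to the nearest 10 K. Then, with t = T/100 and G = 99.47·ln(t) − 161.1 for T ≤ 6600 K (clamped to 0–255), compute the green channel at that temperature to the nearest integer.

145

M_in = 10⁶/2691 = 371.61; M_out = 371.61 + (+90) = 461.61.
T_out = 10⁶/461.61 = 2166.3 K → 2170 K; t = 21.7.
G = 99.47·ln 21.7 − 161.1 = 99.47·3.0773 − 161.1 = 145.000.
Rounded: 145.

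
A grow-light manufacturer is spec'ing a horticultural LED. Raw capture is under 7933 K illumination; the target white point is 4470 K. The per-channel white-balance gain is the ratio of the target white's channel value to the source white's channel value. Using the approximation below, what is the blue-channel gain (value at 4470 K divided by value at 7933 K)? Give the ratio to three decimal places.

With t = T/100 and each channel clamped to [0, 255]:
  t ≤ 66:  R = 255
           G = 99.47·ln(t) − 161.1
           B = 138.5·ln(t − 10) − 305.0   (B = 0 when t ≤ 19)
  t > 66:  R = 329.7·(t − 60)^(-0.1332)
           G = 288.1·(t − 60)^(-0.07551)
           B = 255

0.730

At 7933 K (t = 79.33):
  B = 255 by definition for t > 66.
At 4470 K (t = 44.7):
  B = 138.5·ln(44.7 − 10) − 305.0 = 138.5·ln 34.7 − 305.0 = 138.5·3.5467 − 305.0 = 186.223.
Gain = 186.223 / 255.000 = 0.7303 → 0.730.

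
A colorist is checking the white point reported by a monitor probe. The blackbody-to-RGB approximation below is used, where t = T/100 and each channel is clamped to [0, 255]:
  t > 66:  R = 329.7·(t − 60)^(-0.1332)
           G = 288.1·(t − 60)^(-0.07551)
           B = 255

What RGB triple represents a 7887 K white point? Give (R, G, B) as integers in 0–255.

t = 7887/100 = 78.87; the t > 66 branch applies.
R = 329.7·(78.87 − 60)^(-0.1332) = 329.7·18.87^(-0.1332) = 329.7·0.67619 = 222.939.
G = 288.1·(78.87 − 60)^(-0.07551) = 288.1·18.87^(-0.07551) = 288.1·0.80106 = 230.786.
B = 255 by definition for t > 66.
Rounded: (223, 231, 255).

(223, 231, 255)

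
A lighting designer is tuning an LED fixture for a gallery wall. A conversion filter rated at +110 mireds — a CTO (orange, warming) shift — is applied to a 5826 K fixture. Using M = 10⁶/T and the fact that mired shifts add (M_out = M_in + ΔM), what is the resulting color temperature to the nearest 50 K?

M_in = 10⁶/5826 = 171.64 mireds.
M_out = 171.64 + (+110) = 281.64 mireds.
T_out = 10⁶/281.64 = 3550.6 K → 3550 K.

3550 K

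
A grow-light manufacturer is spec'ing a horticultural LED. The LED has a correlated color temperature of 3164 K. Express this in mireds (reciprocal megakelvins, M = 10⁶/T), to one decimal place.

316.1 mireds

M = 10⁶ / 3164 = 316.056 → 316.1 mireds.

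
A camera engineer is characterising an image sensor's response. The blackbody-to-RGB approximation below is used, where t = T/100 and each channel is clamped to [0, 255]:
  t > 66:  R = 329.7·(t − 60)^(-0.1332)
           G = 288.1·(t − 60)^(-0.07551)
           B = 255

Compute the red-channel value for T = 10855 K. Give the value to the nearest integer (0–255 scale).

197

t = 10855/100 = 108.55; the t > 66 branch applies.
R = 329.7·(108.55 − 60)^(-0.1332) = 329.7·48.55^(-0.1332) = 329.7·0.59621 = 196.571.
Rounded: 197.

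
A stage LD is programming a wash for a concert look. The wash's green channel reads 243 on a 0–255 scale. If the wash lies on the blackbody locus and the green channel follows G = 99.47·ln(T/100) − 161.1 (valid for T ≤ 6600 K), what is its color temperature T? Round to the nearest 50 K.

ln t = (243 + 161.1) / 99.47 = 4.0625.
t = e^4.0625 = 58.121.
T = 100·t = 5812 K → 5800 K to the nearest 50 K.

5800 K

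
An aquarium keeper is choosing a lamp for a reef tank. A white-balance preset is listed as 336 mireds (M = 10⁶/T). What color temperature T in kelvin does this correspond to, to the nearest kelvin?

T = 10⁶ / 336 = 2976.19 K → 2976 K.

2976 K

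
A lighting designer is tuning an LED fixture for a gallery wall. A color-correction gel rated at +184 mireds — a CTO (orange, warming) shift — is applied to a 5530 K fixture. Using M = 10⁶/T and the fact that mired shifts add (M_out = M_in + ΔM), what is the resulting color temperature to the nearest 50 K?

M_in = 10⁶/5530 = 180.83 mireds.
M_out = 180.83 + (+184) = 364.83 mireds.
T_out = 10⁶/364.83 = 2741.0 K → 2750 K.

2750 K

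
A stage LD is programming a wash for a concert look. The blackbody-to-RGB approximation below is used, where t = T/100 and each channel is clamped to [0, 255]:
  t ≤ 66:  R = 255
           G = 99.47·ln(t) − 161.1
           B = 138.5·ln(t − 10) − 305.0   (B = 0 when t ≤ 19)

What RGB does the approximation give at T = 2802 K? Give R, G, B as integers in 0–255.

t = 2802/100 = 28.02; the t ≤ 66 branch applies.
R = 255 by definition for t ≤ 66.
G = 99.47·ln 28.02 − 161.1 = 99.47·3.3329 − 161.1 = 170.425.
B = 138.5·ln(28.02 − 10) − 305.0 = 138.5·ln 18.02 − 305.0 = 138.5·2.8915 − 305.0 = 95.470.
Rounded: (255, 170, 95).

R=255, G=170, B=95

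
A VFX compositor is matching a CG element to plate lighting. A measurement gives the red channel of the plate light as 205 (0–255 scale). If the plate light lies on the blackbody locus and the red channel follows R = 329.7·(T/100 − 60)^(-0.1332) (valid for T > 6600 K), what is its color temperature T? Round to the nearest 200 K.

9600 K

(t − 60)^(-0.1332) = 205/329.7 = 0.62178.
t − 60 = 0.62178^(1/-0.1332) = 0.62178^(-7.508) = 35.423, so t = 95.423.
T = 100·t = 9542 K → 9600 K to the nearest 200 K.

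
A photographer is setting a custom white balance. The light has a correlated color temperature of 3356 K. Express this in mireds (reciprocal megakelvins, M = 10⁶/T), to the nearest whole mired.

M = 10⁶ / 3356 = 297.974 → 298 mireds.

298 mireds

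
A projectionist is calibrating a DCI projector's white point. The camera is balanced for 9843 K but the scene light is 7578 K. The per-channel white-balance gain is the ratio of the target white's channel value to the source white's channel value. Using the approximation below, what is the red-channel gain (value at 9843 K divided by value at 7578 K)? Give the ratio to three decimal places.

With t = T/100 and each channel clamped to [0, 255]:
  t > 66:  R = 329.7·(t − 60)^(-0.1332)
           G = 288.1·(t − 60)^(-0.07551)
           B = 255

0.888

At 7578 K (t = 75.78):
  R = 329.7·(75.78 − 60)^(-0.1332) = 329.7·15.78^(-0.1332) = 329.7·0.69249 = 228.313.
At 9843 K (t = 98.43):
  R = 329.7·(98.43 − 60)^(-0.1332) = 329.7·38.43^(-0.1332) = 329.7·0.61507 = 202.787.
Gain = 202.787 / 228.313 = 0.8882 → 0.888.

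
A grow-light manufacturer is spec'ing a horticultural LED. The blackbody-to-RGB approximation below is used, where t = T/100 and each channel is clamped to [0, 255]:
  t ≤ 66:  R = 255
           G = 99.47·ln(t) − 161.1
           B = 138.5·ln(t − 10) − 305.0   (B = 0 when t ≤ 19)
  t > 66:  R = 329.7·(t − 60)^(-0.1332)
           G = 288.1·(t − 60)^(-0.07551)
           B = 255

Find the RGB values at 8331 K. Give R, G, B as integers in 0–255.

t = 8331/100 = 83.31; the t > 66 branch applies.
R = 329.7·(83.31 − 60)^(-0.1332) = 329.7·23.31^(-0.1332) = 329.7·0.65742 = 216.752.
G = 288.1·(83.31 − 60)^(-0.07551) = 288.1·23.31^(-0.07551) = 288.1·0.78838 = 227.133.
B = 255 by definition for t > 66.
Rounded: (217, 227, 255).

R=217, G=227, B=255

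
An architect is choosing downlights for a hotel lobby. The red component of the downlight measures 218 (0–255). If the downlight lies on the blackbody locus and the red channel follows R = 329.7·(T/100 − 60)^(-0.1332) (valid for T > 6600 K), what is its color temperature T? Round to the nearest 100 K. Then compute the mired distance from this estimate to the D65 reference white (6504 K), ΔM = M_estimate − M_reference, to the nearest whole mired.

-32 mireds

(t − 60)^(-0.1332) = 218/329.7 = 0.66121.
t − 60 = 0.66121^(1/-0.1332) = 0.66121^(-7.508) = 22.326, so t = 82.326.
T = 100·t = 8233 K → 8200 K to the nearest 100 K.
M_estimate = 10⁶/8200 = 121.95; M_reference = 10⁶/6504 = 153.75.
ΔM = 121.95 − 153.75 = -31.80 → -32 mireds.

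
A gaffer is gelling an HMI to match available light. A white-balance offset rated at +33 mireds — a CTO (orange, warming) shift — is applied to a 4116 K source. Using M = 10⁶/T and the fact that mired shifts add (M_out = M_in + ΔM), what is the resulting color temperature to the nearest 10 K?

3620 K

M_in = 10⁶/4116 = 242.95 mireds.
M_out = 242.95 + (+33) = 275.95 mireds.
T_out = 10⁶/275.95 = 3623.8 K → 3620 K.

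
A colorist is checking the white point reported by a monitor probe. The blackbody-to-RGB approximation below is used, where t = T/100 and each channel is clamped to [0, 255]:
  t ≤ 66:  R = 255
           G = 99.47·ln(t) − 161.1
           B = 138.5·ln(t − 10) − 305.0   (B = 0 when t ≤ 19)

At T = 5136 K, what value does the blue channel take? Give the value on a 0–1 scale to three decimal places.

0.826

t = 5136/100 = 51.36; the t ≤ 66 branch applies.
B = 138.5·ln(51.36 − 10) − 305.0 = 138.5·ln 41.36 − 305.0 = 138.5·3.7223 − 305.0 = 210.541.
On a 0–1 scale: 210.541/255 = 0.8256 → 0.826.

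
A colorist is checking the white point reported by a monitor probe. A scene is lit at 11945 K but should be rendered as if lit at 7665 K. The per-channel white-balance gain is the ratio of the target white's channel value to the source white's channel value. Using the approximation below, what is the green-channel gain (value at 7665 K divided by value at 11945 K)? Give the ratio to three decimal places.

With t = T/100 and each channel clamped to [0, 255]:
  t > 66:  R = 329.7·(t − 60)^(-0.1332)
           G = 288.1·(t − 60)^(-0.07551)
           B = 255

At 11945 K (t = 119.45):
  G = 288.1·(119.45 − 60)^(-0.07551) = 288.1·59.45^(-0.07551) = 288.1·0.73457 = 211.630.
At 7665 K (t = 76.65):
  G = 288.1·(76.65 − 60)^(-0.07551) = 288.1·16.65^(-0.07551) = 288.1·0.80867 = 232.978.
Gain = 232.978 / 211.630 = 1.1009 → 1.101.

1.101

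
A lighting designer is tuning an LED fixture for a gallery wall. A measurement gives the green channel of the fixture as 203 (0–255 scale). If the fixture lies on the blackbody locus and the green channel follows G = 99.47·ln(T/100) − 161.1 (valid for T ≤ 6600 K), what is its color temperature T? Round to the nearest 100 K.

ln t = (203 + 161.1) / 99.47 = 3.6604.
t = e^3.6604 = 38.877.
T = 100·t = 3888 K → 3900 K to the nearest 100 K.

3900 K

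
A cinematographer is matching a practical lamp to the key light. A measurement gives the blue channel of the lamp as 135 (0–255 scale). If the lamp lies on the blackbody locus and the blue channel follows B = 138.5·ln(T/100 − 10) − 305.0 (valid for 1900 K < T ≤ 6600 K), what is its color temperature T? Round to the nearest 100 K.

ln(t − 10) = (135 + 305.0) / 138.5 = 3.1769.
t − 10 = e^3.1769 = 23.972, so t = 33.972.
T = 100·t = 3397 K → 3400 K to the nearest 100 K.

3400 K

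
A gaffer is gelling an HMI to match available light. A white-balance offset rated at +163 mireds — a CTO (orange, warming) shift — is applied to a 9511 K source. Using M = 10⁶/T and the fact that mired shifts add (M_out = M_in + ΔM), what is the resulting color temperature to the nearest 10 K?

3730 K

M_in = 10⁶/9511 = 105.14 mireds.
M_out = 105.14 + (+163) = 268.14 mireds.
T_out = 10⁶/268.14 = 3729.4 K → 3730 K.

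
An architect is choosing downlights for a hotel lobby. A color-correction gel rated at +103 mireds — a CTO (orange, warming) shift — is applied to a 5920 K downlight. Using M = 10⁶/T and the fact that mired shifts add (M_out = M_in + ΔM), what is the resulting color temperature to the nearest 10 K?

3680 K

M_in = 10⁶/5920 = 168.92 mireds.
M_out = 168.92 + (+103) = 271.92 mireds.
T_out = 10⁶/271.92 = 3677.6 K → 3680 K.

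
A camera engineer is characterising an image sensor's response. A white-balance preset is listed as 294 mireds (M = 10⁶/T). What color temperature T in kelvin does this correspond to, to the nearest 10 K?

T = 10⁶ / 294 = 3401.36 K → 3400 K.

3400 K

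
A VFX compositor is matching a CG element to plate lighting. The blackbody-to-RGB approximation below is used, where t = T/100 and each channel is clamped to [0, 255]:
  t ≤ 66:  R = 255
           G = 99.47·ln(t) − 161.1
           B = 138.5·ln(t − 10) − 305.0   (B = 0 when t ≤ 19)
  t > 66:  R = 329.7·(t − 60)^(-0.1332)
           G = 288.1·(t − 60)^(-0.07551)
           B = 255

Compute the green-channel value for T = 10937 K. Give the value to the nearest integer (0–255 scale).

215

t = 10937/100 = 109.37; the t > 66 branch applies.
G = 288.1·(109.37 − 60)^(-0.07551) = 288.1·49.37^(-0.07551) = 288.1·0.74495 = 214.620.
Rounded: 215.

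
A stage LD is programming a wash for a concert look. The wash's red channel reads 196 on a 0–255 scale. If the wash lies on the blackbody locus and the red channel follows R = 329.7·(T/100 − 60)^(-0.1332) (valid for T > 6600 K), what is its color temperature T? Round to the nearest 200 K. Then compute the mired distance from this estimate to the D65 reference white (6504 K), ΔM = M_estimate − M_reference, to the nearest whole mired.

(t − 60)^(-0.1332) = 196/329.7 = 0.59448.
t − 60 = 0.59448^(1/-0.1332) = 0.59448^(-7.508) = 49.621, so t = 109.621.
T = 100·t = 10962 K → 11000 K to the nearest 200 K.
M_estimate = 10⁶/11000 = 90.91; M_reference = 10⁶/6504 = 153.75.
ΔM = 90.91 − 153.75 = -62.84 → -63 mireds.

-63 mireds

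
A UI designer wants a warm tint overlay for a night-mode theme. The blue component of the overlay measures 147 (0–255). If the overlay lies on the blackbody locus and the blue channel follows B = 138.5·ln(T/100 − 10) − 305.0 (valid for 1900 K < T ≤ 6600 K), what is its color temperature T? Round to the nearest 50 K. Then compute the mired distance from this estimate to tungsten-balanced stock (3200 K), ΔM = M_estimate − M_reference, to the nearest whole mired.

-35 mireds

ln(t − 10) = (147 + 305.0) / 138.5 = 3.2635.
t − 10 = e^3.2635 = 26.142, so t = 36.142.
T = 100·t = 3614 K → 3600 K to the nearest 50 K.
M_estimate = 10⁶/3600 = 277.78; M_reference = 10⁶/3200 = 312.50.
ΔM = 277.78 − 312.50 = -34.72 → -35 mireds.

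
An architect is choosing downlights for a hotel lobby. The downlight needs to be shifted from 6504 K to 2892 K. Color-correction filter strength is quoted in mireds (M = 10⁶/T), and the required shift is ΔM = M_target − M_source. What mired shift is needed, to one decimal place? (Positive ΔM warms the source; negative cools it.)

M_source = 10⁶/6504 = 153.752; M_target = 10⁶/2892 = 345.781.
ΔM = 345.781 − 153.752 = 192.030 → +192.0 mireds, a warming shift.

+192.0 mireds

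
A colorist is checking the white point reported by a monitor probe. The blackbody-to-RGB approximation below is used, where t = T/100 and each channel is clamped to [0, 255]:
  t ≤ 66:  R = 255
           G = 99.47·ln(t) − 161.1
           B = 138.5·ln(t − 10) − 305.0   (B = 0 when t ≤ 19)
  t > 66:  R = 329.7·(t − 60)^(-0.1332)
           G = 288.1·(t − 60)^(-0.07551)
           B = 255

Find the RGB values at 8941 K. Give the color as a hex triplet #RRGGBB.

#D2DFFF

t = 8941/100 = 89.41; the t > 66 branch applies.
R = 329.7·(89.41 − 60)^(-0.1332) = 329.7·29.41^(-0.1332) = 329.7·0.63738 = 210.143.
G = 288.1·(89.41 − 60)^(-0.07551) = 288.1·29.41^(-0.07551) = 288.1·0.77467 = 223.181.
B = 255 by definition for t > 66.
Rounded: (210, 223, 255).
In hex: #D2DFFF.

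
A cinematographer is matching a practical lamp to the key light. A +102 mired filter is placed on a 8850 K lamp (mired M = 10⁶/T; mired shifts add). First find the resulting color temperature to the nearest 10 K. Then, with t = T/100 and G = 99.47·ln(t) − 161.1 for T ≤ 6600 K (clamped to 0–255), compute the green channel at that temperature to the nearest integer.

M_in = 10⁶/8850 = 112.99; M_out = 112.99 + (+102) = 214.99.
T_out = 10⁶/214.99 = 4651.3 K → 4650 K; t = 46.5.
G = 99.47·ln 46.5 − 161.1 = 99.47·3.8395 − 161.1 = 220.810.
Rounded: 221.

221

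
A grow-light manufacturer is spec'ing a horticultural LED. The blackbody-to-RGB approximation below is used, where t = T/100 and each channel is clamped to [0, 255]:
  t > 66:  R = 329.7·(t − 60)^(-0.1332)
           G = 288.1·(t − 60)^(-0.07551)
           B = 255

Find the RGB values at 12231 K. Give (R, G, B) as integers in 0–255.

(190, 211, 255)

t = 12231/100 = 122.31; the t > 66 branch applies.
R = 329.7·(122.31 − 60)^(-0.1332) = 329.7·62.31^(-0.1332) = 329.7·0.57672 = 190.145.
G = 288.1·(122.31 − 60)^(-0.07551) = 288.1·62.31^(-0.07551) = 288.1·0.73197 = 210.880.
B = 255 by definition for t > 66.
Rounded: (190, 211, 255).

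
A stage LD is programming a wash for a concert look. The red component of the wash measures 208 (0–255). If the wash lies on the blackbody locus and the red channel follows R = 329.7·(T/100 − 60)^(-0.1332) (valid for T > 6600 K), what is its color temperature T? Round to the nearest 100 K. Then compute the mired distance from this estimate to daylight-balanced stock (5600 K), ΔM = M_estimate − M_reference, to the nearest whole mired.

-70 mireds

(t − 60)^(-0.1332) = 208/329.7 = 0.63088.
t − 60 = 0.63088^(1/-0.1332) = 0.63088^(-7.508) = 31.763, so t = 91.763.
T = 100·t = 9176 K → 9200 K to the nearest 100 K.
M_estimate = 10⁶/9200 = 108.70; M_reference = 10⁶/5600 = 178.57.
ΔM = 108.70 − 178.57 = -69.88 → -70 mireds.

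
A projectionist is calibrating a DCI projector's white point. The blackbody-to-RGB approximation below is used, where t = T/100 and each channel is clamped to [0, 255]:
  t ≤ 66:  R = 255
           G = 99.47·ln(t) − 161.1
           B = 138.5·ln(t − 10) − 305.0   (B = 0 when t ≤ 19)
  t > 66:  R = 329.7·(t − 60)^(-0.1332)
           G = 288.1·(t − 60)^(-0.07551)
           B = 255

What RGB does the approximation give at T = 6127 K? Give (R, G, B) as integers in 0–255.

t = 6127/100 = 61.27; the t ≤ 66 branch applies.
R = 255 by definition for t ≤ 66.
G = 99.47·ln 61.27 − 161.1 = 99.47·4.1153 − 161.1 = 248.248.
B = 138.5·ln(61.27 − 10) − 305.0 = 138.5·ln 51.27 − 305.0 = 138.5·3.9371 − 305.0 = 240.289.
Rounded: (255, 248, 240).

(255, 248, 240)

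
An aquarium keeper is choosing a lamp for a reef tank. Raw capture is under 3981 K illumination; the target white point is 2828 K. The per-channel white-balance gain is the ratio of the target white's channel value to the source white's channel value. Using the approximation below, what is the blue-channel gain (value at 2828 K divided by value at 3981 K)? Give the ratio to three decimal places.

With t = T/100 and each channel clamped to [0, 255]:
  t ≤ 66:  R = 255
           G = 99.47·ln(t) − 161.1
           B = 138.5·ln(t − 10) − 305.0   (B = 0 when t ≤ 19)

At 3981 K (t = 39.81):
  B = 138.5·ln(39.81 − 10) − 305.0 = 138.5·ln 29.81 − 305.0 = 138.5·3.3948 − 305.0 = 165.186.
At 2828 K (t = 28.28):
  B = 138.5·ln(28.28 − 10) − 305.0 = 138.5·ln 18.28 − 305.0 = 138.5·2.9058 − 305.0 = 97.454.
Gain = 97.454 / 165.186 = 0.5900 → 0.590.

0.590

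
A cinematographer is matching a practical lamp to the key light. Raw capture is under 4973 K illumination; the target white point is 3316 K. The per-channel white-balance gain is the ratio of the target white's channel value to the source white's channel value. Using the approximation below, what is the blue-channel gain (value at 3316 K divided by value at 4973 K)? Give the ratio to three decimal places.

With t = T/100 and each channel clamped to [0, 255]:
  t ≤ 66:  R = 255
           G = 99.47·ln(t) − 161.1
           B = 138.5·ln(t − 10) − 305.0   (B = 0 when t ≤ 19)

0.635

At 4973 K (t = 49.73):
  B = 138.5·ln(49.73 − 10) − 305.0 = 138.5·ln 39.73 − 305.0 = 138.5·3.6821 − 305.0 = 204.972.
At 3316 K (t = 33.16):
  B = 138.5·ln(33.16 − 10) − 305.0 = 138.5·ln 23.16 − 305.0 = 138.5·3.1424 − 305.0 = 130.226.
Gain = 130.226 / 204.972 = 0.6353 → 0.635.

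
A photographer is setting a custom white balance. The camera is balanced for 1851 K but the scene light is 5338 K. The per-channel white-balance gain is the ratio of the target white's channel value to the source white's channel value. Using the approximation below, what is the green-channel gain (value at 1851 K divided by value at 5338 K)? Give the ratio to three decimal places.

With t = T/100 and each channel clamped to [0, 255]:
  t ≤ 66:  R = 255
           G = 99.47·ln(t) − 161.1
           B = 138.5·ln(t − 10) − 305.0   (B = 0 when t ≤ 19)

0.551

At 5338 K (t = 53.38):
  G = 99.47·ln 53.38 − 161.1 = 99.47·3.9774 − 161.1 = 234.536.
At 1851 K (t = 18.51):
  G = 99.47·ln 18.51 − 161.1 = 99.47·2.9183 − 161.1 = 129.184.
Gain = 129.184 / 234.536 = 0.5508 → 0.551.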